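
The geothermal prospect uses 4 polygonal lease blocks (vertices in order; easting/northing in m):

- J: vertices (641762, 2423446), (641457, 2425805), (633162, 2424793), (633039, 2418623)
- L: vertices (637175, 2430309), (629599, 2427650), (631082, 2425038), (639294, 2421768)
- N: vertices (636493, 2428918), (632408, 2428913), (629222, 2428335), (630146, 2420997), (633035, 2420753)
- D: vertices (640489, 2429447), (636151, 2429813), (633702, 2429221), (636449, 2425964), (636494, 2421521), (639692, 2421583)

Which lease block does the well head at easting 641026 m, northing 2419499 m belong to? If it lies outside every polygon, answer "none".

Cast a ray rightward from (641026, 2419499). For each polygon, the edges (by vertex number in listed order) whose endpoints lie on opposite sides of northing = 2419499, where each meets that height, and whether that is right or left of the point:
J: 3–4 at easting≈633056.5 (left), 4–1 at easting≈634623.4 (left) → 0 crossings.
L: no edge straddles that height → 0 crossings.
N: no edge straddles that height → 0 crossings.
D: no edge straddles that height → 0 crossings.
All counts are even, so the point lies outside every listed polygon.

none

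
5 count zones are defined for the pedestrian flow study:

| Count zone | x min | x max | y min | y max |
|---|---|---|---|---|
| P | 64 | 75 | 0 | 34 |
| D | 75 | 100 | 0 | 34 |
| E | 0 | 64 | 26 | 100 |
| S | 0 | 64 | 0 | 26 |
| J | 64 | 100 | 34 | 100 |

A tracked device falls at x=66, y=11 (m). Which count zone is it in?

The point has x = 66 and y = 11.
Only P satisfies 64 ≤ x ≤ 75 and 0 ≤ y ≤ 34.

P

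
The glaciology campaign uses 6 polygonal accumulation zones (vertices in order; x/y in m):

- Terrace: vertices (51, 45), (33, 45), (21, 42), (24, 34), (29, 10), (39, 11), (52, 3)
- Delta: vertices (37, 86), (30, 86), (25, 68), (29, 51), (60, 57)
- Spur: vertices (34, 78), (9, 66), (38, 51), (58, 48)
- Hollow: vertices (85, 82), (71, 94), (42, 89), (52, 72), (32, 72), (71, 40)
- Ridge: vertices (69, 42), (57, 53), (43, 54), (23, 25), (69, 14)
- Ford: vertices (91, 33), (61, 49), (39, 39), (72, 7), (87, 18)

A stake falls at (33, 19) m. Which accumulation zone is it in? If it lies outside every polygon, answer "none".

Terrace

Cast a ray rightward from (33, 19). For each polygon, the edges (by vertex number in listed order) whose endpoints lie on opposite sides of y = 19, where each meets that height, and whether that is right or left of the point:
Terrace: 4–5 at x≈27.1 (left), 7–1 at x≈51.6 (right) → 1 crossing.
Delta: no edge straddles that height → 0 crossings.
Spur: no edge straddles that height → 0 crossings.
Hollow: no edge straddles that height → 0 crossings.
Ridge: 4–5 at x≈48.1 (right), 5–1 at x≈69.0 (right) → 2 crossings.
Ford: 3–4 at x≈59.6 (right), 5–1 at x≈87.3 (right) → 2 crossings.
Only Terrace has an odd count, so the point is inside Terrace.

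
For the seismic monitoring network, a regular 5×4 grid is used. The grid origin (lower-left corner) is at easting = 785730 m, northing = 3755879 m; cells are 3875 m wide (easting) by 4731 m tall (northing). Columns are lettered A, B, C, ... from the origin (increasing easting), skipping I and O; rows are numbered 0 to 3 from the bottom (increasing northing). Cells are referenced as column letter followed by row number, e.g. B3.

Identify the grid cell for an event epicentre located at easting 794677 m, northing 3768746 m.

Column index: ⌊(794677 − 785730) / 3875⌋ = ⌊2.309⌋ = 2 → column C
Row offset from origin: ⌊(3768746 − 3755879) / 4731⌋ = ⌊2.720⌋ = 2 → row 2

C2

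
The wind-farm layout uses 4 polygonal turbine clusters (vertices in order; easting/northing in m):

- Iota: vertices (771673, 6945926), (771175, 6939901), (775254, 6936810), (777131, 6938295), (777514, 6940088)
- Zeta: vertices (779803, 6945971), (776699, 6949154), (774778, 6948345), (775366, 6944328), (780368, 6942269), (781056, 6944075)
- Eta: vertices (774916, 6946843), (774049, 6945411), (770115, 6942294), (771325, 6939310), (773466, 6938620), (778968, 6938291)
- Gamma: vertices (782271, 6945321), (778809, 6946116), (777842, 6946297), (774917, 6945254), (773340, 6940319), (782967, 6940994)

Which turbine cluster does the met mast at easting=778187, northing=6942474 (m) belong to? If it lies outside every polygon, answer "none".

Gamma

Cast a ray rightward from (778187, 6942474). For each polygon, the edges (by vertex number in listed order) whose endpoints lie on opposite sides of northing = 6942474, where each meets that height, and whether that is right or left of the point:
Iota: 1–2 at easting≈771387.7 (left), 5–1 at easting≈775126.8 (left) → 0 crossings.
Zeta: 4–5 at easting≈779870.0 (right), 5–6 at easting≈780446.1 (right) → 2 crossings.
Eta: 2–3 at easting≈770342.2 (left), 6–1 at easting≈776986.1 (left) → 0 crossings.
Gamma: 4–5 at easting≈774028.6 (left), 6–1 at easting≈782728.9 (right) → 1 crossing.
Only Gamma has an odd count, so the point is inside Gamma.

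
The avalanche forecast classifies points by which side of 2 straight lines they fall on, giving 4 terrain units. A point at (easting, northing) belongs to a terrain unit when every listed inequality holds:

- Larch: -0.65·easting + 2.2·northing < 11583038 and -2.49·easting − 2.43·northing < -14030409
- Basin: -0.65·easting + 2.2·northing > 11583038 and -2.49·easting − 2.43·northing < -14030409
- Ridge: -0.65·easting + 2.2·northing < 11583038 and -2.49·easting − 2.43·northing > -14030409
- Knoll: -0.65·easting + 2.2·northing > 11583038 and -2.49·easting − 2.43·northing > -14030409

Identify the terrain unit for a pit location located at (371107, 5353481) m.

Ridge

-0.65·371107 + 2.2·5353481 = 11536438.650, which is < 11583038
-2.49·371107 − 2.43·5353481 = -13933015.260, which is > -14030409
This sign pattern matches Ridge.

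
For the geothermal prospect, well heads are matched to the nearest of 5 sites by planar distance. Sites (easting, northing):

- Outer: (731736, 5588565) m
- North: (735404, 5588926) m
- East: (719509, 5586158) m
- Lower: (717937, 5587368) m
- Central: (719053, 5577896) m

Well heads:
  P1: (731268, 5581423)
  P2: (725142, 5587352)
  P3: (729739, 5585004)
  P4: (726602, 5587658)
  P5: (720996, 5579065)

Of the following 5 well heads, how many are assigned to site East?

1

P1 → Outer
P2 → East
P3 → Outer
P4 → Outer
P5 → Central
1 of the 5 goes to East.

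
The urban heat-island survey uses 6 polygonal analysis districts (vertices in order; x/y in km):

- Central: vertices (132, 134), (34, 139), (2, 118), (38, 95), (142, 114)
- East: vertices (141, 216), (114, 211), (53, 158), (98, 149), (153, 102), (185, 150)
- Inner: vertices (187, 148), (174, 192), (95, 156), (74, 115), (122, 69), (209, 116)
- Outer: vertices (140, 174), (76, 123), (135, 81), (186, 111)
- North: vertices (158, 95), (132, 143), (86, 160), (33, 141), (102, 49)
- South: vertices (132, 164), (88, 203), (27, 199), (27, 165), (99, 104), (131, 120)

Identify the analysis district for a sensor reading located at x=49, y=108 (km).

Cast a ray rightward from (49, 108). For each polygon, the edges (by vertex number in listed order) whose endpoints lie on opposite sides of y = 108, where each meets that height, and whether that is right or left of the point:
Central: 3–4 at x≈17.7 (left), 4–5 at x≈109.2 (right) → 1 crossing.
East: 4–5 at x≈146.0 (right), 5–6 at x≈157.0 (right) → 2 crossings.
Inner: 4–5 at x≈81.3 (right), 5–6 at x≈194.2 (right) → 2 crossings.
Outer: 2–3 at x≈97.1 (right), 3–4 at x≈180.9 (right) → 2 crossings.
North: 1–2 at x≈151.0 (right), 4–5 at x≈57.8 (right) → 2 crossings.
South: 4–5 at x≈94.3 (right), 5–6 at x≈107.0 (right) → 2 crossings.
Only Central has an odd count, so the point is inside Central.

Central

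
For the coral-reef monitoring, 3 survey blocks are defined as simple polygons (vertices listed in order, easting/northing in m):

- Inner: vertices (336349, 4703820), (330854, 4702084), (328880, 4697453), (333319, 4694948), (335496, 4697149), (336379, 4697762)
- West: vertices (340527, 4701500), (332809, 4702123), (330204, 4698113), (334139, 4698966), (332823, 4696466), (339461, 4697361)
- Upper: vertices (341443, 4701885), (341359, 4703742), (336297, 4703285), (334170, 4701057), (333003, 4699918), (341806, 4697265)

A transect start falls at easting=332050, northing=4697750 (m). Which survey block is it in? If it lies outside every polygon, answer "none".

Inner

Cast a ray rightward from (332050, 4697750). For each polygon, the edges (by vertex number in listed order) whose endpoints lie on opposite sides of northing = 4697750, where each meets that height, and whether that is right or left of the point:
Inner: 2–3 at easting≈329006.6 (left), 5–6 at easting≈336361.7 (right) → 1 crossing.
West: 4–5 at easting≈333498.9 (right), 6–1 at easting≈339561.2 (right) → 2 crossings.
Upper: 5–6 at easting≈340196.7 (right), 6–1 at easting≈341767.9 (right) → 2 crossings.
Only Inner has an odd count, so the point is inside Inner.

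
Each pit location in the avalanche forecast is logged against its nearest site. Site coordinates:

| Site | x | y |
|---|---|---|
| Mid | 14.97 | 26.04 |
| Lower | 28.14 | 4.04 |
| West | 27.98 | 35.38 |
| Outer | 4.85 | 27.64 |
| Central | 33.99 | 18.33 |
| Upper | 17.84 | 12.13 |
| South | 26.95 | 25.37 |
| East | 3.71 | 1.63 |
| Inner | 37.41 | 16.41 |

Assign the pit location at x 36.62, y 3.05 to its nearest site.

Lower

Squared distances to each site:
Mid: 997.263; Lower: 72.890; West: 1119.879; Outer: 1614.001; Central: 240.395; Upper: 435.135; South: 591.691; East: 1085.084; Inner: 179.114.
Minimum at Lower.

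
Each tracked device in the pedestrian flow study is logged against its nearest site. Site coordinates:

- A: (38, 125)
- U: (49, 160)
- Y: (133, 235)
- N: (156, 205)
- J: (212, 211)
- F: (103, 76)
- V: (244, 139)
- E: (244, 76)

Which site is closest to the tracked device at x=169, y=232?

N

Squared distances to each site:
A: 28610.000; U: 19584.000; Y: 1305.000; N: 898.000; J: 2290.000; F: 28692.000; V: 14274.000; E: 29961.000.
Minimum at N.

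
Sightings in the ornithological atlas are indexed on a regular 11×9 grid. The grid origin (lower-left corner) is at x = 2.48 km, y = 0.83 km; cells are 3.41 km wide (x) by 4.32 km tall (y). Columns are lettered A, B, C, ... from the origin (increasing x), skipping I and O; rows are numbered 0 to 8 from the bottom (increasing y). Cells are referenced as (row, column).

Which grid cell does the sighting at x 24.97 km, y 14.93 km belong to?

Column index: ⌊(24.97 − 2.48) / 3.41⌋ = ⌊6.595⌋ = 6 → column G
Row offset from origin: ⌊(14.93 − 0.83) / 4.32⌋ = ⌊3.264⌋ = 3 → row 3

(3, G)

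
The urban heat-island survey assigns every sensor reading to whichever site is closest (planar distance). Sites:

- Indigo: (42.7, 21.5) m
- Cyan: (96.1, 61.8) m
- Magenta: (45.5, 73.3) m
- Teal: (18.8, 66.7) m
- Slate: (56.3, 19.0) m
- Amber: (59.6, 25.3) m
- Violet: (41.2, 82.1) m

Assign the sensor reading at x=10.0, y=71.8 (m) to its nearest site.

Teal

Squared distances to each site:
Indigo: 3599.380; Cyan: 7513.210; Magenta: 1262.500; Teal: 103.450; Slate: 4931.530; Amber: 4622.410; Violet: 1079.530.
Minimum at Teal.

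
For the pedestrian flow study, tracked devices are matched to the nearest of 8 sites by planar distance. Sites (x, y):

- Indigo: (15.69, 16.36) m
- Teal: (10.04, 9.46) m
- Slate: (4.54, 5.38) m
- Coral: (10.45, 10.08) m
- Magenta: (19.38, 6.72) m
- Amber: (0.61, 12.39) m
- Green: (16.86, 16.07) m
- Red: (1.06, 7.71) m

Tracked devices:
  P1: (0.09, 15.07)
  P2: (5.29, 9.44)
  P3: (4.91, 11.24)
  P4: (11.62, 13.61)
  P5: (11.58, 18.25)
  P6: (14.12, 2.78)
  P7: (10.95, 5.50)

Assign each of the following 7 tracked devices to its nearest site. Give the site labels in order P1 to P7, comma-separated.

Amber, Slate, Amber, Coral, Indigo, Magenta, Teal

P1 → Amber (d²=7.45)
P2 → Slate (d²=17.05)
P3 → Amber (d²=19.81)
P4 → Coral (d²=13.83)
P5 → Indigo (d²=20.46)
P6 → Magenta (d²=43.19)
P7 → Teal (d²=16.51)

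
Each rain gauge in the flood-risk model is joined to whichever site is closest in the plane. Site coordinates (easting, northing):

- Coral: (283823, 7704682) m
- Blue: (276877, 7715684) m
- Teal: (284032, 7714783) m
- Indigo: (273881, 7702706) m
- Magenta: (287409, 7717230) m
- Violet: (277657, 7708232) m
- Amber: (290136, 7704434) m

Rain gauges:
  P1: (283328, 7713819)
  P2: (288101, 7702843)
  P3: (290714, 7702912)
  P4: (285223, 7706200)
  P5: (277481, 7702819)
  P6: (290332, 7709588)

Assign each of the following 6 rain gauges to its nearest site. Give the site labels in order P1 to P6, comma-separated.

Teal, Amber, Amber, Coral, Indigo, Amber

P1 → Teal (d²=1424912.00)
P2 → Amber (d²=6672506.00)
P3 → Amber (d²=2650568.00)
P4 → Coral (d²=4264324.00)
P5 → Indigo (d²=12972769.00)
P6 → Amber (d²=26602132.00)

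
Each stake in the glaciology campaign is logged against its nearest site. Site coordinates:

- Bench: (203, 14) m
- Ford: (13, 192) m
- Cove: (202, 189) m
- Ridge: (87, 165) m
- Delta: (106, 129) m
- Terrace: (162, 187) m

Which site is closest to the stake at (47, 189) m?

Ford

Squared distances to each site:
Bench: 54961.000; Ford: 1165.000; Cove: 24025.000; Ridge: 2176.000; Delta: 7081.000; Terrace: 13229.000.
Minimum at Ford.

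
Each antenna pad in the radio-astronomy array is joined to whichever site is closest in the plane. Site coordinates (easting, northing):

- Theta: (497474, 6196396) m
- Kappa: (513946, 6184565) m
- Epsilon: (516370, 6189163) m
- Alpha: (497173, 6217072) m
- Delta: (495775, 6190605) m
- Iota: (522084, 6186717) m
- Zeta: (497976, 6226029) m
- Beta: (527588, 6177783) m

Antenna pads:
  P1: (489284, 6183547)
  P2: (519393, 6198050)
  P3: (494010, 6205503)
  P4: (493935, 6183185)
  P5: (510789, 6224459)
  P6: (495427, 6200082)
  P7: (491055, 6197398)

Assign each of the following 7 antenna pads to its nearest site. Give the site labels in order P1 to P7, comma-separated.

Delta, Epsilon, Theta, Delta, Zeta, Theta, Theta

P1 → Delta (d²=91948445.00)
P2 → Epsilon (d²=88117298.00)
P3 → Theta (d²=94936745.00)
P4 → Delta (d²=58442000.00)
P5 → Zeta (d²=166637869.00)
P6 → Theta (d²=17776805.00)
P7 → Theta (d²=42207565.00)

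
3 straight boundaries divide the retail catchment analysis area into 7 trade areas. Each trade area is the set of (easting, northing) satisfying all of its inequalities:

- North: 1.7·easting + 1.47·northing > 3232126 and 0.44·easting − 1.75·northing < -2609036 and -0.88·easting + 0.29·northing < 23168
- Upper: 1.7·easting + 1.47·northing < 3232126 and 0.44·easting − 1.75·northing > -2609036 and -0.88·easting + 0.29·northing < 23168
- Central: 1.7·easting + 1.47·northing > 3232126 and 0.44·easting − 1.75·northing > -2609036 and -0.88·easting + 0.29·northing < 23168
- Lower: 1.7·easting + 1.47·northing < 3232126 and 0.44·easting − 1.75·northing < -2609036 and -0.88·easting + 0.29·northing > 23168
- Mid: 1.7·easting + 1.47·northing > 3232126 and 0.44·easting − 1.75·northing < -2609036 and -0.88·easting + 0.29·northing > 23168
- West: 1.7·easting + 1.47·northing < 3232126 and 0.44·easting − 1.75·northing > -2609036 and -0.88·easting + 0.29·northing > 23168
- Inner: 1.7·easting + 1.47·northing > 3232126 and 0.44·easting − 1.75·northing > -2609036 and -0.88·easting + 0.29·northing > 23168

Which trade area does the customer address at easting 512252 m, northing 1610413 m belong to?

Central

1.7·512252 + 1.47·1610413 = 3238135.510, which is > 3232126
0.44·512252 − 1.75·1610413 = -2592831.870, which is > -2609036
-0.88·512252 + 0.29·1610413 = 16238.010, which is < 23168
This sign pattern matches Central.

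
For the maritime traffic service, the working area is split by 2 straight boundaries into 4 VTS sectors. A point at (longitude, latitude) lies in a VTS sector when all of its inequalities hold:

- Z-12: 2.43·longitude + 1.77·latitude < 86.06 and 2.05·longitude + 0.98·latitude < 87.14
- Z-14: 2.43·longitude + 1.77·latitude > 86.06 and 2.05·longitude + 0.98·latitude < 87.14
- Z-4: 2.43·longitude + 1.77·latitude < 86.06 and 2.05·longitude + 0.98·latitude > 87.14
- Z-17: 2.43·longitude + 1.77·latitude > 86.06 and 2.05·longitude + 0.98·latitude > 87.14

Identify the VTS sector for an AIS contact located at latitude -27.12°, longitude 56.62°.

Z-17

2.43·56.62 + 1.77·-27.12 = 89.584, which is > 86.06
2.05·56.62 + 0.98·-27.12 = 89.493, which is > 87.14
This sign pattern matches Z-17.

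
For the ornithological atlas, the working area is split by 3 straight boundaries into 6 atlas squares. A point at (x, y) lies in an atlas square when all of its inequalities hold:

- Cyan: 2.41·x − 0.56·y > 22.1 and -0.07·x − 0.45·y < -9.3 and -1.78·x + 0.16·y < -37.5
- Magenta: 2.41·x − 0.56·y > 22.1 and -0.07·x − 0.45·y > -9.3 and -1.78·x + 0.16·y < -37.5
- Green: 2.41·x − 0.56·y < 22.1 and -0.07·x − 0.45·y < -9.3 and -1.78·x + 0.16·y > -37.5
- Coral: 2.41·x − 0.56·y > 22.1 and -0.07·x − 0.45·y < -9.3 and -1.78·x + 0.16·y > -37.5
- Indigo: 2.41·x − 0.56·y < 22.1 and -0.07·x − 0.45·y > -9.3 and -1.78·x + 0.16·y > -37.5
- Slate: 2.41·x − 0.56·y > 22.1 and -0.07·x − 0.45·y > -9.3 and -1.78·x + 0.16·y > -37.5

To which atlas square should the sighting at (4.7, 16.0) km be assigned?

2.41·4.7 − 0.56·16.0 = 2.367, which is < 22.1
-0.07·4.7 − 0.45·16.0 = -7.529, which is > -9.3
-1.78·4.7 + 0.16·16.0 = -5.806, which is > -37.5
This sign pattern matches Indigo.

Indigo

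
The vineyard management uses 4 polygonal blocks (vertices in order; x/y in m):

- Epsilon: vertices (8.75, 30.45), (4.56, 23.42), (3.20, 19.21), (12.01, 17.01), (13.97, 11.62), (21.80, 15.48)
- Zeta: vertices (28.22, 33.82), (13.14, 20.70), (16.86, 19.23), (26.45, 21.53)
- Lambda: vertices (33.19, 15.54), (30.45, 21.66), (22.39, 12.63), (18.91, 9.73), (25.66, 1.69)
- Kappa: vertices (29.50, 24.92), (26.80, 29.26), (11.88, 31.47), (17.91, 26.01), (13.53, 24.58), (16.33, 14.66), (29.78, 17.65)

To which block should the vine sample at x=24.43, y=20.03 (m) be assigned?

Kappa

Cast a ray rightward from (24.43, 20.03). For each polygon, the edges (by vertex number in listed order) whose endpoints lie on opposite sides of y = 20.03, where each meets that height, and whether that is right or left of the point:
Epsilon: 2–3 at x≈3.465 (left), 6–1 at x≈17.834 (left) → 0 crossings.
Zeta: 2–3 at x≈14.836 (left), 3–4 at x≈20.196 (left) → 0 crossings.
Lambda: 1–2 at x≈31.180 (right), 2–3 at x≈28.995 (right) → 2 crossings.
Kappa: 5–6 at x≈14.814 (left), 7–1 at x≈29.688 (right) → 1 crossing.
Only Kappa has an odd count, so the point is inside Kappa.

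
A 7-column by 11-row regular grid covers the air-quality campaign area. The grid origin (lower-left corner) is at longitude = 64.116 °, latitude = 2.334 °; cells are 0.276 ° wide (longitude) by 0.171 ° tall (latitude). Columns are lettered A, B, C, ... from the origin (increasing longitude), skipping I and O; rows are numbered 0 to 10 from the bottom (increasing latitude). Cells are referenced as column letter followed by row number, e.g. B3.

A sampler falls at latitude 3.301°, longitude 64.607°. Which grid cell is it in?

B5

Column index: ⌊(64.607 − 64.116) / 0.276⌋ = ⌊1.779⌋ = 1 → column B
Row offset from origin: ⌊(3.301 − 2.334) / 0.171⌋ = ⌊5.655⌋ = 5 → row 5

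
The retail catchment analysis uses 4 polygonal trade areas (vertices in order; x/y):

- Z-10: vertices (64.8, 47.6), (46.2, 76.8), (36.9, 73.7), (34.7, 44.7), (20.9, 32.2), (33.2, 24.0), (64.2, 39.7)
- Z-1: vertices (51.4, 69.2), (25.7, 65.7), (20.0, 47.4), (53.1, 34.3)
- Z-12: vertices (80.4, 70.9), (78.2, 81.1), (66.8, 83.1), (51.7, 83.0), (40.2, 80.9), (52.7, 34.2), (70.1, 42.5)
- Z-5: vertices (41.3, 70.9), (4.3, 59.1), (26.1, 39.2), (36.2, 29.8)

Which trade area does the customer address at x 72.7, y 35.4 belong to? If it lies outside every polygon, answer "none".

Cast a ray rightward from (72.7, 35.4). For each polygon, the edges (by vertex number in listed order) whose endpoints lie on opposite sides of y = 35.4, where each meets that height, and whether that is right or left of the point:
Z-10: 4–5 at x≈24.43 (left), 6–7 at x≈55.71 (left) → 0 crossings.
Z-1: 3–4 at x≈50.32 (left), 4–1 at x≈53.05 (left) → 0 crossings.
Z-12: 5–6 at x≈52.38 (left), 6–7 at x≈55.22 (left) → 0 crossings.
Z-5: 3–4 at x≈30.18 (left), 4–1 at x≈36.89 (left) → 0 crossings.
All counts are even, so the point lies outside every listed polygon.

none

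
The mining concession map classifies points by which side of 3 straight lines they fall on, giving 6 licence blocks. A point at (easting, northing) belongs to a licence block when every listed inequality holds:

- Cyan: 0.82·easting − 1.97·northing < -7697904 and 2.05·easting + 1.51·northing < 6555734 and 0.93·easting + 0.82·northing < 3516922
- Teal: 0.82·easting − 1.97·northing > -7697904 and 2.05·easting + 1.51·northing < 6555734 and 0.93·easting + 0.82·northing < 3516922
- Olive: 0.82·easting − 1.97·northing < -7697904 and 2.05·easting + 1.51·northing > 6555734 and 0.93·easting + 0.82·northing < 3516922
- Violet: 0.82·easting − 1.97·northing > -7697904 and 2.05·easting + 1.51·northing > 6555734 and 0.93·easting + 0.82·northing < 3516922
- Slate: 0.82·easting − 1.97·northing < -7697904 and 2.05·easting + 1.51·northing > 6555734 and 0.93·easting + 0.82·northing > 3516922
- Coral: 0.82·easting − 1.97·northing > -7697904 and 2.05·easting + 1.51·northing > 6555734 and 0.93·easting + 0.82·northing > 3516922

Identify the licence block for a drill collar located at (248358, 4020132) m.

0.82·248358 − 1.97·4020132 = -7716006.480, which is < -7697904
2.05·248358 + 1.51·4020132 = 6579533.220, which is > 6555734
0.93·248358 + 0.82·4020132 = 3527481.180, which is > 3516922
This sign pattern matches Slate.

Slate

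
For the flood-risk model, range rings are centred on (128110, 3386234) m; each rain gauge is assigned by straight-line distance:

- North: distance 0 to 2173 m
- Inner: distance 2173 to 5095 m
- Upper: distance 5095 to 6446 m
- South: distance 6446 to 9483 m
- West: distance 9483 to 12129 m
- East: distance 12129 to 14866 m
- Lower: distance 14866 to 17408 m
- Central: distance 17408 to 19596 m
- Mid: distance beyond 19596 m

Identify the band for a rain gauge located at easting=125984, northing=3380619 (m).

Distance = √((125984−128110)² + (3380619−3386234)²) = √(4519876.000 + 31528225.000) = 6004.007 m.
5095 ≤ 6004.007 < 6446 → Upper.

Upper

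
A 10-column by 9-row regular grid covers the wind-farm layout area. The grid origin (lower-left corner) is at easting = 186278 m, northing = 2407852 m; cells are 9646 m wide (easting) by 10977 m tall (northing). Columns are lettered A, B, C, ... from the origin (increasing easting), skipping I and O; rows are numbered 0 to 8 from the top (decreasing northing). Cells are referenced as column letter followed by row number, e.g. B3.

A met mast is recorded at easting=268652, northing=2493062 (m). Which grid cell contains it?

J1

Column index: ⌊(268652 − 186278) / 9646⌋ = ⌊8.540⌋ = 8 → column J
Row offset from origin: ⌊(2493062 − 2407852) / 10977⌋ = ⌊7.763⌋ = 7 → row 1 (counted from top)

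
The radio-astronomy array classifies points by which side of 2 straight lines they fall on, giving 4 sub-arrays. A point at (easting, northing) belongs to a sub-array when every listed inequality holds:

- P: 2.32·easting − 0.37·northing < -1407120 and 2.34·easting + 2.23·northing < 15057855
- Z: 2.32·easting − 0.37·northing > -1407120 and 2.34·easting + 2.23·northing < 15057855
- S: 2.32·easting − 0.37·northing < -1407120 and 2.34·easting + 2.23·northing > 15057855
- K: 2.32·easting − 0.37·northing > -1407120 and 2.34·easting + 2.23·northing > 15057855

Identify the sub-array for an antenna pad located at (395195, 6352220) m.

2.32·395195 − 0.37·6352220 = -1433469.000, which is < -1407120
2.34·395195 + 2.23·6352220 = 15090206.900, which is > 15057855
This sign pattern matches S.

S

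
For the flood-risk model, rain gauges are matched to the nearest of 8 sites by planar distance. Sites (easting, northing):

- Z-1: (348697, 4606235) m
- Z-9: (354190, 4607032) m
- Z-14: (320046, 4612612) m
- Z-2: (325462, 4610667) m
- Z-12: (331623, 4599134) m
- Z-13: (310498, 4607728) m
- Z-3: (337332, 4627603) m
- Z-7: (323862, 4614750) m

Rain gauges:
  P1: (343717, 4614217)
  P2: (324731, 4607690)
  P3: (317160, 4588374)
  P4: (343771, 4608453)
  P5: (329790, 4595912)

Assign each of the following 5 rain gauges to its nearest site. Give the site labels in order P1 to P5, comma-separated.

P1 → Z-1 (d²=88512724.00)
P2 → Z-2 (d²=9396890.00)
P3 → Z-12 (d²=324955969.00)
P4 → Z-1 (d²=29185000.00)
P5 → Z-12 (d²=13741173.00)

Z-1, Z-2, Z-12, Z-1, Z-12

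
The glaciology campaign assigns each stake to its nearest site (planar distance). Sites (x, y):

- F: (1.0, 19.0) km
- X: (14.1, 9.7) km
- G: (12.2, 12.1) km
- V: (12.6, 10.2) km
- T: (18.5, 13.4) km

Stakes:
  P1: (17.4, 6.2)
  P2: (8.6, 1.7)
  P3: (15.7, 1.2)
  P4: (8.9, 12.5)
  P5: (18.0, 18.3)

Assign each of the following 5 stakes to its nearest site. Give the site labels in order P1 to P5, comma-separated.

P1 → X (d²=23.14)
P2 → V (d²=88.25)
P3 → X (d²=74.81)
P4 → G (d²=11.05)
P5 → T (d²=24.26)

X, V, X, G, T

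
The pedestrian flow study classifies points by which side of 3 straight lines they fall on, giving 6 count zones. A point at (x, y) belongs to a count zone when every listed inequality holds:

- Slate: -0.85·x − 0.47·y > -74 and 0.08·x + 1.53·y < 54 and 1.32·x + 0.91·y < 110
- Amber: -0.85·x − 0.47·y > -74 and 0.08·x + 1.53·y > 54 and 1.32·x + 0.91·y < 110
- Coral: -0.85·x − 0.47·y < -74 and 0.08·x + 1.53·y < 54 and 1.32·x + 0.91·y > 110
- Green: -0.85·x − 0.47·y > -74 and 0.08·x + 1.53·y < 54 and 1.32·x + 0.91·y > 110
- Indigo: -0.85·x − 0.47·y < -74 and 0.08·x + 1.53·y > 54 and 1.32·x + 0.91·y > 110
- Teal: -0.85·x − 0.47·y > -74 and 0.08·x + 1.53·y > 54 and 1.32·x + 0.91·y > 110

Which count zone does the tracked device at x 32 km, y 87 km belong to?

-0.85·32 − 0.47·87 = -68.090, which is > -74
0.08·32 + 1.53·87 = 135.670, which is > 54
1.32·32 + 0.91·87 = 121.410, which is > 110
This sign pattern matches Teal.

Teal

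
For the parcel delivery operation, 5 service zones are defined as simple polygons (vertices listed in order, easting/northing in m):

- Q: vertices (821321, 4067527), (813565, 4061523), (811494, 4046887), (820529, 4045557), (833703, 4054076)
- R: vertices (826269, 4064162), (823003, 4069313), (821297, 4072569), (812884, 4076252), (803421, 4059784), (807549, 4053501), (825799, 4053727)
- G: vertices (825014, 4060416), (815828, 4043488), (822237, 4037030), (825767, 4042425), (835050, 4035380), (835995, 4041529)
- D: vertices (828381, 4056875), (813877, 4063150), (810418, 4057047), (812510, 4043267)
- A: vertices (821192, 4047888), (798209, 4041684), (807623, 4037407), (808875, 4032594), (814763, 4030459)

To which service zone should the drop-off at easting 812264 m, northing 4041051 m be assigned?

Cast a ray rightward from (812264, 4041051). For each polygon, the edges (by vertex number in listed order) whose endpoints lie on opposite sides of northing = 4041051, where each meets that height, and whether that is right or left of the point:
Q: no edge straddles that height → 0 crossings.
R: no edge straddles that height → 0 crossings.
G: 2–3 at easting≈818246.5 (right), 3–4 at easting≈824868.0 (right), 4–5 at easting≈827577.5 (right), 5–6 at easting≈835921.5 (right) → 4 crossings.
D: no edge straddles that height → 0 crossings.
A: 2–3 at easting≈799602.3 (left), 5–1 at easting≈818670.0 (right) → 1 crossing.
Only A has an odd count, so the point is inside A.

A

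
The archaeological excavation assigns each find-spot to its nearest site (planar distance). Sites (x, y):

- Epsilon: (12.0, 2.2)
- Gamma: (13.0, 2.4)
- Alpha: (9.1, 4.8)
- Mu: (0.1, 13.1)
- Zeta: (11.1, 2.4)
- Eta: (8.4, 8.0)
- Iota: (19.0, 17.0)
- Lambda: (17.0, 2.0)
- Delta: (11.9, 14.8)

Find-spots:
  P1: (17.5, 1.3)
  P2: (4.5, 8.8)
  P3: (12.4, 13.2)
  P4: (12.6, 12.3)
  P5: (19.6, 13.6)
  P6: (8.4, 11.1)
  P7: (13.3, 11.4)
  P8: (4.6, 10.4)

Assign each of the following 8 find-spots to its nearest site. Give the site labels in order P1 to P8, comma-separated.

P1 → Lambda (d²=0.74)
P2 → Eta (d²=15.85)
P3 → Delta (d²=2.81)
P4 → Delta (d²=6.74)
P5 → Iota (d²=11.92)
P6 → Eta (d²=9.61)
P7 → Delta (d²=13.52)
P8 → Eta (d²=20.20)

Lambda, Eta, Delta, Delta, Iota, Eta, Delta, Eta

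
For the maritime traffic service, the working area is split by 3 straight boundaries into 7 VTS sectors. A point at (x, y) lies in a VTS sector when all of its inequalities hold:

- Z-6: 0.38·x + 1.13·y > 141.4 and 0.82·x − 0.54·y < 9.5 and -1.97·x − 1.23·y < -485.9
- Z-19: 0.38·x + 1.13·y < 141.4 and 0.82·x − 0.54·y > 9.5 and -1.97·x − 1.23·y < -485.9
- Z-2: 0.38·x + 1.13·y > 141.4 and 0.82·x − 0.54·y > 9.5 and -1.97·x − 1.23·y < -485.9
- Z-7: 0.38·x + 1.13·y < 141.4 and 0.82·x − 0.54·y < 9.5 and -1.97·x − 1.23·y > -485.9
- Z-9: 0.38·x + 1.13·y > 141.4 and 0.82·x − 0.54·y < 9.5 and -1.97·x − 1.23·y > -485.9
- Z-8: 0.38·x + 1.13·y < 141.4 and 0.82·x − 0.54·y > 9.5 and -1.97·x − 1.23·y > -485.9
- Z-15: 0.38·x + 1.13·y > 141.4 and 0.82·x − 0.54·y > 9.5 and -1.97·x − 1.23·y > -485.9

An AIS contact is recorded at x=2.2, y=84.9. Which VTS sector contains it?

0.38·2.2 + 1.13·84.9 = 96.773, which is < 141.4
0.82·2.2 − 0.54·84.9 = -44.042, which is < 9.5
-1.97·2.2 − 1.23·84.9 = -108.761, which is > -485.9
This sign pattern matches Z-7.

Z-7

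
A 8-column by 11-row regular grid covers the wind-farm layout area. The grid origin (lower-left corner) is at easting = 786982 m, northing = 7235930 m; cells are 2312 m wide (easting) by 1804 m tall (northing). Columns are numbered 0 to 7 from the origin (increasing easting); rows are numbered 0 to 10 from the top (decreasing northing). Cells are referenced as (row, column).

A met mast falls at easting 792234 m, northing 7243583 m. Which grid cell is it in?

(6, 2)

Column index: ⌊(792234 − 786982) / 2312⌋ = ⌊2.272⌋ = 2
Row offset from origin: ⌊(7243583 − 7235930) / 1804⌋ = ⌊4.242⌋ = 4 → row 6 (counted from top)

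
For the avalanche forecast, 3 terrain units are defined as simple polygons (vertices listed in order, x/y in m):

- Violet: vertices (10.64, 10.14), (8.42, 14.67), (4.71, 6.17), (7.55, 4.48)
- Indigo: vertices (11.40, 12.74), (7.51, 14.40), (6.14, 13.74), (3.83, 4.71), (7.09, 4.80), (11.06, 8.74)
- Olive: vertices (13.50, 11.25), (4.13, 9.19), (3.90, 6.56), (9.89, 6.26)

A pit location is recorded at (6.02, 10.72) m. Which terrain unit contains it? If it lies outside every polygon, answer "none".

Cast a ray rightward from (6.02, 10.72). For each polygon, the edges (by vertex number in listed order) whose endpoints lie on opposite sides of y = 10.72, where each meets that height, and whether that is right or left of the point:
Violet: 1–2 at x≈10.356 (right), 2–3 at x≈6.696 (right) → 2 crossings.
Indigo: 3–4 at x≈5.367 (left), 6–1 at x≈11.228 (right) → 1 crossing.
Olive: 1–2 at x≈11.089 (right), 4–1 at x≈13.117 (right) → 2 crossings.
Only Indigo has an odd count, so the point is inside Indigo.

Indigo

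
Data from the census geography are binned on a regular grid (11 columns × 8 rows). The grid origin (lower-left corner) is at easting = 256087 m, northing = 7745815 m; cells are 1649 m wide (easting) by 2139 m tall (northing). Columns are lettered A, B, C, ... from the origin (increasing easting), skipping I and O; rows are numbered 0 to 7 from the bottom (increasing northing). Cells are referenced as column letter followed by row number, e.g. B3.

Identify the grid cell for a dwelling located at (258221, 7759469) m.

Column index: ⌊(258221 − 256087) / 1649⌋ = ⌊1.294⌋ = 1 → column B
Row offset from origin: ⌊(7759469 − 7745815) / 2139⌋ = ⌊6.383⌋ = 6 → row 6

B6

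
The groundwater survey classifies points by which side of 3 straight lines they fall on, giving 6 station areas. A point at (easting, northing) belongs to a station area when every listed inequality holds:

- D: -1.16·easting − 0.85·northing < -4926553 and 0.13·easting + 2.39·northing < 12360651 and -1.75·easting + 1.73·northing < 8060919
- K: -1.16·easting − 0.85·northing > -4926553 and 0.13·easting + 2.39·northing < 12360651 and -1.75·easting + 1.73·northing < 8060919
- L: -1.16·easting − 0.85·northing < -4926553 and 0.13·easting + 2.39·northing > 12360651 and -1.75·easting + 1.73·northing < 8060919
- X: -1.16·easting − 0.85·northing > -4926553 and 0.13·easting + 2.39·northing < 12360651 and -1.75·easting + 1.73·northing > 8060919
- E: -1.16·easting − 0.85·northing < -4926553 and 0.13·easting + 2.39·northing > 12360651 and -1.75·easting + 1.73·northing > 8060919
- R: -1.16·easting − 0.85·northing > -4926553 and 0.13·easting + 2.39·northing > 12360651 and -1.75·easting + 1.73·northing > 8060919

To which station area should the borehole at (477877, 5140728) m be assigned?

K

-1.16·477877 − 0.85·5140728 = -4923956.120, which is > -4926553
0.13·477877 + 2.39·5140728 = 12348463.930, which is < 12360651
-1.75·477877 + 1.73·5140728 = 8057174.690, which is < 8060919
This sign pattern matches K.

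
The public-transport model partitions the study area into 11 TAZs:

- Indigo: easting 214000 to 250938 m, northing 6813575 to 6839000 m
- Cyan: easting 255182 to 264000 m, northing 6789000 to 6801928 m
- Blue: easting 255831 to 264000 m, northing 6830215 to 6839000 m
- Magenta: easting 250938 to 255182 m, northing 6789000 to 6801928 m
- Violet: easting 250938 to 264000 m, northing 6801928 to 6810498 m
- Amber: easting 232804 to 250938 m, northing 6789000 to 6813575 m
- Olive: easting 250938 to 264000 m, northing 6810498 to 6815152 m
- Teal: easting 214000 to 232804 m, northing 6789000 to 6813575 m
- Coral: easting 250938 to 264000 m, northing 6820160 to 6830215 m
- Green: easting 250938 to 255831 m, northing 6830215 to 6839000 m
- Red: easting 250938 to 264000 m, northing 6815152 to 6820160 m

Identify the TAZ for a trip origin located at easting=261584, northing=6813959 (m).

The point has easting = 261584 and northing = 6813959.
Only Olive satisfies 250938 ≤ easting ≤ 264000 and 6810498 ≤ northing ≤ 6815152.

Olive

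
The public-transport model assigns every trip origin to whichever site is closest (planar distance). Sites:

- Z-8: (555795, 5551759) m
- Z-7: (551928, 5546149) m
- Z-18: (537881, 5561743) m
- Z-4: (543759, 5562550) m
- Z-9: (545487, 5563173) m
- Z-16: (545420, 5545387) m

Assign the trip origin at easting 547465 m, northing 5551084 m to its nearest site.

Squared distances to each site:
Z-8: 69844525.000; Z-7: 44272594.000; Z-18: 205467337.000; Z-4: 145203592.000; Z-9: 150056405.000; Z-16: 36637834.000.
Minimum at Z-16.

Z-16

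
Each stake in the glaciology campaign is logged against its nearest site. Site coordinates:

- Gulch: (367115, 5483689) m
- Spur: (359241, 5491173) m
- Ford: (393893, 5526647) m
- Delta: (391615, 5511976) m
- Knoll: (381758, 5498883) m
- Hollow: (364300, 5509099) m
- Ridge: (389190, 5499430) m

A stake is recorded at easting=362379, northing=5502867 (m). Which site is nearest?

Squared distances to each site:
Gulch: 390225380.000; Spur: 146596680.000; Ford: 1558620596.000; Delta: 937717577.000; Knoll: 391417897.000; Hollow: 42528065.000; Ridge: 730642690.000.
Minimum at Hollow.

Hollow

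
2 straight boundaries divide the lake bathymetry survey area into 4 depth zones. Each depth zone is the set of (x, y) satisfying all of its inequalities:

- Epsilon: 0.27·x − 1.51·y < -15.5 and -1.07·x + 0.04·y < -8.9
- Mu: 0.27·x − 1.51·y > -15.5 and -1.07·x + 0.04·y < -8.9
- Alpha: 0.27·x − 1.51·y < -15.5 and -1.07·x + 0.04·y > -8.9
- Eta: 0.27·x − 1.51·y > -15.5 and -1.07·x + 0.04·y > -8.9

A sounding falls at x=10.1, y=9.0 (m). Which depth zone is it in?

Mu

0.27·10.1 − 1.51·9.0 = -10.863, which is > -15.5
-1.07·10.1 + 0.04·9.0 = -10.447, which is < -8.9
This sign pattern matches Mu.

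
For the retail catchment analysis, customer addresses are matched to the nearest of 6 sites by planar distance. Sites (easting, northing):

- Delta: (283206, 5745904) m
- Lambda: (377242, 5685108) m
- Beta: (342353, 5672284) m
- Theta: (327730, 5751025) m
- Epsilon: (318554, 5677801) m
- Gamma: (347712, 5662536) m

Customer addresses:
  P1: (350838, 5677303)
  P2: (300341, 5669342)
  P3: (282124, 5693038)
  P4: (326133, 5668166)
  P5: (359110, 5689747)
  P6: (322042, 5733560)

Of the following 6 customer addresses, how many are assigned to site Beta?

1

P1 → Beta
P2 → Epsilon
P3 → Epsilon
P4 → Epsilon
P5 → Lambda
P6 → Theta
1 of the 6 goes to Beta.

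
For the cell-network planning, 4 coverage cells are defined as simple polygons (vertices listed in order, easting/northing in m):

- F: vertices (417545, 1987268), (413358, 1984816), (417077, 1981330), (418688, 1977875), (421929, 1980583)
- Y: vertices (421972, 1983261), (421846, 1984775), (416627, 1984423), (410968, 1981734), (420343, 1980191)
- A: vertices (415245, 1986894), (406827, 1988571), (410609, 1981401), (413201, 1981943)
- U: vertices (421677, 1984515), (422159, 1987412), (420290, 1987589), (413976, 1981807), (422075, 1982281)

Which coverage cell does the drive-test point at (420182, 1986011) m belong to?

U

Cast a ray rightward from (420182, 1986011). For each polygon, the edges (by vertex number in listed order) whose endpoints lie on opposite sides of northing = 1986011, where each meets that height, and whether that is right or left of the point:
F: 1–2 at easting≈415398.6 (left), 5–1 at easting≈418369.3 (left) → 0 crossings.
Y: no edge straddles that height → 0 crossings.
A: 2–3 at easting≈408177.3 (left), 4–1 at easting≈414880.5 (left) → 0 crossings.
U: 1–2 at easting≈421925.9 (right), 3–4 at easting≈418566.8 (left) → 1 crossing.
Only U has an odd count, so the point is inside U.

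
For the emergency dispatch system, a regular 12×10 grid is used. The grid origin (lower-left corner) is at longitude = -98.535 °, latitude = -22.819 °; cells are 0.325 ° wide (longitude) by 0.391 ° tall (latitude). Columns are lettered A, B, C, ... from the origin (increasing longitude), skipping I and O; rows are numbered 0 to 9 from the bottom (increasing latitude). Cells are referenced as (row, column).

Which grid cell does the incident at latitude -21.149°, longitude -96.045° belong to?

(4, H)

Column index: ⌊(-96.045 − -98.535) / 0.325⌋ = ⌊7.662⌋ = 7 → column H
Row offset from origin: ⌊(-21.149 − -22.819) / 0.391⌋ = ⌊4.271⌋ = 4 → row 4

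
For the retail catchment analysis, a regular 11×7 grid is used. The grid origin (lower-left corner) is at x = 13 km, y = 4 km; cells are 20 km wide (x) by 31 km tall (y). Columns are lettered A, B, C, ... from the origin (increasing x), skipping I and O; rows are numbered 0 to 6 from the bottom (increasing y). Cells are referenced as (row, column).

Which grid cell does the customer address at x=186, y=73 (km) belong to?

(2, J)

Column index: ⌊(186 − 13) / 20⌋ = ⌊8.650⌋ = 8 → column J
Row offset from origin: ⌊(73 − 4) / 31⌋ = ⌊2.226⌋ = 2 → row 2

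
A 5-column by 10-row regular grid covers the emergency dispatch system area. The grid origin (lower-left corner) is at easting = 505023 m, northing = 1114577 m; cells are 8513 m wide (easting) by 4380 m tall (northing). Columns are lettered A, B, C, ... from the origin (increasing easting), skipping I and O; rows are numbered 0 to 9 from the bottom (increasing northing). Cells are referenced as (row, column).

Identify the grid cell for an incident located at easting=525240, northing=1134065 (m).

(4, C)

Column index: ⌊(525240 − 505023) / 8513⌋ = ⌊2.375⌋ = 2 → column C
Row offset from origin: ⌊(1134065 − 1114577) / 4380⌋ = ⌊4.449⌋ = 4 → row 4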